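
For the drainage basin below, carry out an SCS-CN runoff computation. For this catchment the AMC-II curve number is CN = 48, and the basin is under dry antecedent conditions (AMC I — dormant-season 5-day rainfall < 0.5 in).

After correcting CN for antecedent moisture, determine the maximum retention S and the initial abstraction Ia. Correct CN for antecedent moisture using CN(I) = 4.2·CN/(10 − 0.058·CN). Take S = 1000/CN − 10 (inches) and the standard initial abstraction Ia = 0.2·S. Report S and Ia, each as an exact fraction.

Adjust CN=48 to AMC I: 4.2·48/(10 − 0.058·48) → (1008/5) ÷ (902/125) = 12600/451 ≈ 27.938
Retention S: 1000/CN − 10 with CN=27.938 → S = 1625/63 ≈ 25.794 in
Ia = 0.2S: 0.2·25.794 = 5.159 in (exactly 325/63)

S = 1625/63 in ≈ 25.794 in; Ia = 325/63 in ≈ 5.159 in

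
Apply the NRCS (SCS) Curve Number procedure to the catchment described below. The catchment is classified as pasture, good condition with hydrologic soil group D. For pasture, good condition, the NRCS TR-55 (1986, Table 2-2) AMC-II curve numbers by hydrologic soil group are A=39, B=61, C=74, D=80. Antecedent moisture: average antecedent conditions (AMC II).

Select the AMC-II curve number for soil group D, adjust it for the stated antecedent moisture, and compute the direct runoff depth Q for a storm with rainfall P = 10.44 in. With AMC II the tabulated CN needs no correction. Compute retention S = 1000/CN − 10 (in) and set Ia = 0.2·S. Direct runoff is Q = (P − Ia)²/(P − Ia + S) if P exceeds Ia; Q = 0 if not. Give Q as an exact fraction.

Q = 247009/31100 in ≈ 7.942 in

NRCS table: pasture, good condition, soil group D → CN(II) = 80
AMC II — tabulated CN = 80 applies directly.
S = 1000/80 − 10 = 5/2 in ≈ 2.500 in
Ia = 0.2·(5/2) = 1/2 in ≈ 0.500 in
Excess rainfall: 10.440 − 0.500 = 9.940 in; P > Ia so Q > 0
Q: (497/50)² ÷ (311/25) = 247009/31100 in (≈ 7.942 in)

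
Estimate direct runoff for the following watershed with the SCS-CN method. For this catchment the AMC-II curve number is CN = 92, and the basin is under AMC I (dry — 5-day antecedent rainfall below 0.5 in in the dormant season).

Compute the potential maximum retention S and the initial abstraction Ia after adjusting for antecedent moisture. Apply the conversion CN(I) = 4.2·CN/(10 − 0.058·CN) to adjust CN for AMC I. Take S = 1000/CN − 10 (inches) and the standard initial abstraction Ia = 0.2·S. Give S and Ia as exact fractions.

S = 1000/483 in ≈ 2.070 in; Ia = 200/483 in ≈ 0.414 in

CN(I) from CN(II)=92: (4.2·92)/(10 − 0.058·92) = 48300/583 ≈ 82.847
S = 1000/(48300/583) − 10 = 1000/483 in ≈ 2.070 in
Ia = 0.2·(1000/483) = 200/483 in ≈ 0.414 in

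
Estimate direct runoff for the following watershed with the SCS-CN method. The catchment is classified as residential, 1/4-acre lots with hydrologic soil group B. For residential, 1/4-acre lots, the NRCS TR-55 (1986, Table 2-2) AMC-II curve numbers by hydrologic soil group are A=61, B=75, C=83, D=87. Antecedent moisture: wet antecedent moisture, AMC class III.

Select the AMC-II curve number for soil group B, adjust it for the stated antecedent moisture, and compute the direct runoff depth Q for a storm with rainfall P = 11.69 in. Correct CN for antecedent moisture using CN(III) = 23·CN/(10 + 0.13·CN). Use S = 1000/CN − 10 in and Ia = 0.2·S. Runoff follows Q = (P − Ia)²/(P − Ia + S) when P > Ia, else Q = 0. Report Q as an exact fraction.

Q = 6187552921/611760900 in ≈ 10.114 in

NRCS table: residential, 1/4-acre lots, soil group B → CN(II) = 75
Adjust CN=75 to AMC III: 23·75/(10 + 0.13·75) → 1725 ÷ (79/4) = 6900/79 ≈ 87.342
Max retention: S = 1000/(6900/79) − 10 = 100/69 in (≈ 1.449 in)
Initial abstraction Ia = S/5 = (100/69)/5 = 20/69 ≈ 0.290 in
P − Ia = 11.690 − 0.290 = 78661/6900 ≈ 11.400 in (> 0, runoff occurs)
Q: (78661/6900)² ÷ (88661/6900) = 6187552921/611760900 in (≈ 10.114 in)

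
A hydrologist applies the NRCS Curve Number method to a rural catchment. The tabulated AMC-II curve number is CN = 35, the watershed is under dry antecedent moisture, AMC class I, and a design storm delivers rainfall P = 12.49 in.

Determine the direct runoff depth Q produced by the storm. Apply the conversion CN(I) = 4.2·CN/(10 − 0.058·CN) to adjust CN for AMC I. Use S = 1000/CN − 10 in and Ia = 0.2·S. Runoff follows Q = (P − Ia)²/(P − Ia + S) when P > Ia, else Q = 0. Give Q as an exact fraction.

Q = 2873281609/10342964100 in ≈ 0.278 in

Dry (AMC I): CN(I) = 4.2·35/(10 − 0.058·35) = 147/(797/100) = 14700/797 ≈ 18.444
S = 1000/(14700/797) − 10 = 6500/147 in ≈ 44.218 in
Ia = 0.2·(6500/147) = 1300/147 in ≈ 8.844 in
Excess rainfall: 12.490 − 8.844 = 3.646 in; P > Ia so Q > 0
Q: (53603/14700)² ÷ (703603/14700) = 2873281609/10342964100 in (≈ 0.278 in)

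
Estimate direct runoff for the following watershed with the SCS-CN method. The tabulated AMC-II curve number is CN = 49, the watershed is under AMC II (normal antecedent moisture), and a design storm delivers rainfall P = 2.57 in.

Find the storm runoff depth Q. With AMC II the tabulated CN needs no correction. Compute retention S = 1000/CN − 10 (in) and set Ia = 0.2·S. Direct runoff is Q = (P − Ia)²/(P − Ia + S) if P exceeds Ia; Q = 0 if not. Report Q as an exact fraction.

CN(II) = 49; AMC II needs no correction.
S = 1000/49 − 10 = 510/49 in ≈ 10.408 in
Ia = 0.2·(510/49) = 102/49 in ≈ 2.082 in
P − Ia = 2.570 − 2.082 = 2393/4900 ≈ 0.488 in (> 0, runoff occurs)
Q = (2393/4900)²/((2393/4900) + 510/49) = (5726449/24010000)/(53393/4900) = 5726449/261625700 in ≈ 0.022 in

Q = 5726449/261625700 in ≈ 0.022 in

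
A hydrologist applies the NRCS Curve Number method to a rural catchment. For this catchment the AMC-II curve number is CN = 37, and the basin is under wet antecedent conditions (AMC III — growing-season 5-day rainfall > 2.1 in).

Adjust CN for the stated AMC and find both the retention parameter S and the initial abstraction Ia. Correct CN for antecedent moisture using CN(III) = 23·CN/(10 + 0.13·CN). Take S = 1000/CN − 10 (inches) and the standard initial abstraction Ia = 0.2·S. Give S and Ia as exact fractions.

S = 6300/851 in ≈ 7.403 in; Ia = 1260/851 in ≈ 1.481 in

CN(III) from CN(II)=37: (23·37)/(10 + 0.13·37) = 85100/1481 ≈ 57.461
S = 1000/(85100/1481) − 10 = 6300/851 in ≈ 7.403 in
Ia = 0.2·(6300/851) = 1260/851 in ≈ 1.481 in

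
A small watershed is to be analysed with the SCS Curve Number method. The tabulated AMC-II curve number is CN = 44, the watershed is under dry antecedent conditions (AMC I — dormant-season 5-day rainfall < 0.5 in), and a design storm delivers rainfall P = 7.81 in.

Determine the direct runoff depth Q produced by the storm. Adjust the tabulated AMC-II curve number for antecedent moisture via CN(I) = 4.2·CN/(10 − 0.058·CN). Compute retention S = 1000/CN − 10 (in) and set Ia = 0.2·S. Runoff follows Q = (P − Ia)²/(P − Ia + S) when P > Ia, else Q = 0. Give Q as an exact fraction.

CN(I) from CN(II)=44: (4.2·44)/(10 − 0.058·44) = 3300/133 ≈ 24.812
Retention S: 1000/CN − 10 with CN=24.812 → S = 1000/33 ≈ 30.303 in
Initial abstraction Ia = S/5 = (1000/33)/5 = 200/33 ≈ 6.061 in
Excess rainfall: 7.810 − 6.061 = 1.749 in; P > Ia so Q > 0
Q = (5773/3300)²/((5773/3300) + 1000/33) = (33327529/10890000)/(105773/3300) = 33327529/349050900 in ≈ 0.095 in

Q = 33327529/349050900 in ≈ 0.095 in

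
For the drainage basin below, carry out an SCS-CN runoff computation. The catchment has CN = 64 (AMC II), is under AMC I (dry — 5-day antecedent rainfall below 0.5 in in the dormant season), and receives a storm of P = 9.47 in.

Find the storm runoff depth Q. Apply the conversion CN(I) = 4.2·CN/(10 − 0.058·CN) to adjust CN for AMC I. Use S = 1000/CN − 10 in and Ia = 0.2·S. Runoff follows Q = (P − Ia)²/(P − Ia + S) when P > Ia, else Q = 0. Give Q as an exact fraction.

Q = 5650129/2472575 in ≈ 2.285 in

Adjust CN=64 to AMC I: 4.2·64/(10 − 0.058·64) → (1344/5) ÷ (786/125) = 5600/131 ≈ 42.748
Retention S: 1000/CN − 10 with CN=42.748 → S = 375/28 ≈ 13.393 in
Initial abstraction Ia = S/5 = (375/28)/5 = 75/28 ≈ 2.679 in
Since P=9.470 > Ia=2.679: effective rainfall P−Ia = 2377/350 in
Runoff Q = (P−Ia)²/(P−Ia+S) = (6.791)²/(6.791+13.393) = 5650129/2472575 ≈ 2.285 in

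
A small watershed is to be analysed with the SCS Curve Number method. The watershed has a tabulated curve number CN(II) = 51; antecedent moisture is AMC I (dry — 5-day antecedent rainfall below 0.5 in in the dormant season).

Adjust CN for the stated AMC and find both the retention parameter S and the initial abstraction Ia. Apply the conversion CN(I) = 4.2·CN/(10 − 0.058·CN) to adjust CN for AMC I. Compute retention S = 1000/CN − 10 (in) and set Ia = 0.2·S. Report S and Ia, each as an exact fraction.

Dry (AMC I): CN(I) = 4.2·51/(10 − 0.058·51) = (1071/5)/(3521/500) = 15300/503 ≈ 30.417
Max retention: S = 1000/(15300/503) − 10 = 3500/153 in (≈ 22.876 in)
Ia = 0.2S: 0.2·22.876 = 4.575 in (exactly 700/153)

S = 3500/153 in ≈ 22.876 in; Ia = 700/153 in ≈ 4.575 in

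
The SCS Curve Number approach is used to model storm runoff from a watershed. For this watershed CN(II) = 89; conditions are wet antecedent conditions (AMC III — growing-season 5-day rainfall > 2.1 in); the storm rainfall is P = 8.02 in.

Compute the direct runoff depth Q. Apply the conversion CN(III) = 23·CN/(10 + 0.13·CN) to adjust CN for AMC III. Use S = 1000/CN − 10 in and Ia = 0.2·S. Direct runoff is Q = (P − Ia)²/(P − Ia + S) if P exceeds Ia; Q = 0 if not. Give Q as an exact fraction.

Q = 655852163409/88517090450 in ≈ 7.409 in

Adjust CN=89 to AMC III: 23·89/(10 + 0.13·89) → 2047 ÷ (2157/100) = 204700/2157 ≈ 94.900
Max retention: S = 1000/(204700/2157) − 10 = 1100/2047 in (≈ 0.537 in)
Initial abstraction Ia = S/5 = (1100/2047)/5 = 220/2047 ≈ 0.107 in
P − Ia = 8.020 − 0.107 = 809847/102350 ≈ 7.913 in (> 0, runoff occurs)
Q: (809847/102350)² ÷ (864847/102350) = 655852163409/88517090450 in (≈ 7.409 in)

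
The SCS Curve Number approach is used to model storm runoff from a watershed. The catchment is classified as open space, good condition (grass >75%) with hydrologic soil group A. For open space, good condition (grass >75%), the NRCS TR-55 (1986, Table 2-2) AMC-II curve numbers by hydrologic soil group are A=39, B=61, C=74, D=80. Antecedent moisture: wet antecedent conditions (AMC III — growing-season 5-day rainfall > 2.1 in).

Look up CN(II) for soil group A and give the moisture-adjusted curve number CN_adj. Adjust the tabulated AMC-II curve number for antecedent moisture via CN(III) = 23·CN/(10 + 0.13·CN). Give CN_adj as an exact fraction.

CN_adj = 89700/1507 ≈ 59.522

NRCS table: open space, good condition (grass >75%), soil group A → CN(II) = 39
Wet (AMC III): CN(III) = 23·39/(10 + 0.13·39) = 897/(1507/100) = 89700/1507 ≈ 59.522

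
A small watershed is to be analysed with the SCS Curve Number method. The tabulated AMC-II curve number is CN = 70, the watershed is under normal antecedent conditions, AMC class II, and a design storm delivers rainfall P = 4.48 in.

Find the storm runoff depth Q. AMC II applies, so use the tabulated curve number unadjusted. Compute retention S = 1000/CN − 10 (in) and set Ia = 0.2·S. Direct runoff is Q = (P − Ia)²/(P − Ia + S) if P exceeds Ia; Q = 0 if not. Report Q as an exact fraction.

Average conditions: CN = 70 (no AMC adjustment).
Max retention: S = 1000/70 − 10 = 30/7 in (≈ 4.286 in)
Ia = 0.2S: 0.2·4.286 = 0.857 in (exactly 6/7)
Excess rainfall: 4.480 − 0.857 = 3.623 in; P > Ia so Q > 0
Q = (634/175)²/((634/175) + 30/7) = (401956/30625)/(1384/175) = 100489/60550 in ≈ 1.660 in

Q = 100489/60550 in ≈ 1.660 in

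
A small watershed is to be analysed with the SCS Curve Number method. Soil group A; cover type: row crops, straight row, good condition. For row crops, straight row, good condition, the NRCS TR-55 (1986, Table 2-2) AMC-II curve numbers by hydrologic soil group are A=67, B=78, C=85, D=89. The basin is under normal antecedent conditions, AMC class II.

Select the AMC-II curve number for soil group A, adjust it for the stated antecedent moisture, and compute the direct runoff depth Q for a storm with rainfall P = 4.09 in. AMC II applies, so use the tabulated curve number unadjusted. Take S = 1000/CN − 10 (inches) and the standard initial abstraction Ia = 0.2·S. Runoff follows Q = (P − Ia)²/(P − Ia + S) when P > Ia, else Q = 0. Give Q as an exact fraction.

Q = 432764809/360480100 in ≈ 1.201 in

NRCS table: row crops, straight row, good condition, soil group A → CN(II) = 67
AMC II — tabulated CN = 67 applies directly.
Retention S: 1000/CN − 10 with CN=67.000 → S = 330/67 ≈ 4.925 in
Initial abstraction Ia = S/5 = (330/67)/5 = 66/67 ≈ 0.985 in
Excess rainfall: 4.090 − 0.985 = 3.105 in; P > Ia so Q > 0
Q = (20803/6700)²/((20803/6700) + 330/67) = (432764809/44890000)/(53803/6700) = 432764809/360480100 in ≈ 1.201 in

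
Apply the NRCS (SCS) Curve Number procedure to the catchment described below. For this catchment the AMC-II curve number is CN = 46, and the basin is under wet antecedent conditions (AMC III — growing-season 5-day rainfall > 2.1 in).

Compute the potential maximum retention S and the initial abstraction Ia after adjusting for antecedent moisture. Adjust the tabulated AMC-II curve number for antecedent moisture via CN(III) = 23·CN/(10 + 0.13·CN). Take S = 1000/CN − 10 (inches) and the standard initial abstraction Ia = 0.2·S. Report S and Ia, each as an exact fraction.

S = 2700/529 in ≈ 5.104 in; Ia = 540/529 in ≈ 1.021 in

Adjust CN=46 to AMC III: 23·46/(10 + 0.13·46) → 1058 ÷ (799/50) = 52900/799 ≈ 66.208
Retention S: 1000/CN − 10 with CN=66.208 → S = 2700/529 ≈ 5.104 in
Ia = 0.2·(2700/529) = 540/529 in ≈ 1.021 in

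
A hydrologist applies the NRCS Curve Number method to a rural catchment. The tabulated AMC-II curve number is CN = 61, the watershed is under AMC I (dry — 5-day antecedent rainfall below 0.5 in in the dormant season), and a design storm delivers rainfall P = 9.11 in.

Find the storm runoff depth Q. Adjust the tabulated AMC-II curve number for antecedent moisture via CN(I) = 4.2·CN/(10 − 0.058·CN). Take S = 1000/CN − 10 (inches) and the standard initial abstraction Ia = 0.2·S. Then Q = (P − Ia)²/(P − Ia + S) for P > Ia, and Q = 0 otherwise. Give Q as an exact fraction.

Dry (AMC I): CN(I) = 4.2·61/(10 − 0.058·61) = (1281/5)/(3231/500) = 42700/1077 ≈ 39.647
S = 1000/(42700/1077) − 10 = 6500/427 in ≈ 15.222 in
Ia = 0.2S: 0.2·15.222 = 3.044 in (exactly 1300/427)
Since P=9.110 > Ia=3.044: effective rainfall P−Ia = 258997/42700 in
Q: (258997/42700)² ÷ (908997/42700) = 67079446009/38814171900 in (≈ 1.728 in)

Q = 67079446009/38814171900 in ≈ 1.728 in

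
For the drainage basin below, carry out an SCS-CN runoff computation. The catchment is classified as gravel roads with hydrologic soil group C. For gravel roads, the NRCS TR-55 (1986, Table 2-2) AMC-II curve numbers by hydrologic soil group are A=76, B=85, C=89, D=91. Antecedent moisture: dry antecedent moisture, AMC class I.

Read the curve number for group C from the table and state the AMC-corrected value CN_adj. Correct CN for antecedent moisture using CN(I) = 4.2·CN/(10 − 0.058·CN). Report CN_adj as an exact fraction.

CN_adj = 186900/2419 ≈ 77.263

NRCS table: gravel roads, soil group C → CN(II) = 89
CN(I) from CN(II)=89: (4.2·89)/(10 − 0.058·89) = 186900/2419 ≈ 77.263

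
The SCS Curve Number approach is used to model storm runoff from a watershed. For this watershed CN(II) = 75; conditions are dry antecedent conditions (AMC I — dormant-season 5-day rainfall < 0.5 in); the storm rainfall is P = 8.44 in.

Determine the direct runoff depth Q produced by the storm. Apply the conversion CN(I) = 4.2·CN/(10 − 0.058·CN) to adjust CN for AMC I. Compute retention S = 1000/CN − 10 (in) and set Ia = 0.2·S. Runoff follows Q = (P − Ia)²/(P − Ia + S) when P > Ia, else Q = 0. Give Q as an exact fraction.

Q = 116488849/36686475 in ≈ 3.175 in

Adjust CN=75 to AMC I: 4.2·75/(10 − 0.058·75) → 315 ÷ (113/20) = 6300/113 ≈ 55.752
S = 1000/(6300/113) − 10 = 500/63 in ≈ 7.937 in
Initial abstraction Ia = S/5 = (500/63)/5 = 100/63 ≈ 1.587 in
Excess rainfall: 8.440 − 1.587 = 6.853 in; P > Ia so Q > 0
Q = (10793/1575)²/((10793/1575) + 500/63) = (116488849/2480625)/(23293/1575) = 116488849/36686475 in ≈ 3.175 in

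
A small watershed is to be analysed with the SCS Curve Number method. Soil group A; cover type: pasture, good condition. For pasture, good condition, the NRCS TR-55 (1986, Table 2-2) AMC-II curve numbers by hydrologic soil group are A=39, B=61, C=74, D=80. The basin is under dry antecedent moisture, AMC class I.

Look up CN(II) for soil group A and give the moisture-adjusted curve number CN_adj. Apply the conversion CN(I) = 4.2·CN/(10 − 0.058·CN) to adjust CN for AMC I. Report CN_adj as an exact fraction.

CN_adj = 81900/3869 ≈ 21.168

NRCS table: pasture, good condition, soil group A → CN(II) = 39
Dry (AMC I): CN(I) = 4.2·39/(10 − 0.058·39) = (819/5)/(3869/500) = 81900/3869 ≈ 21.168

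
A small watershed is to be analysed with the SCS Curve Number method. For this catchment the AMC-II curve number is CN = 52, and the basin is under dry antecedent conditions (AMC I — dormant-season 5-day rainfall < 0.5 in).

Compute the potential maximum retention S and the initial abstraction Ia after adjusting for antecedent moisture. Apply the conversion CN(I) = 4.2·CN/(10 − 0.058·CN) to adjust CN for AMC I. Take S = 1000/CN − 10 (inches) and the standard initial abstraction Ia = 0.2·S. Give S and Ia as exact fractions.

S = 2000/91 in ≈ 21.978 in; Ia = 400/91 in ≈ 4.396 in

Adjust CN=52 to AMC I: 4.2·52/(10 − 0.058·52) → (1092/5) ÷ (873/125) = 9100/291 ≈ 31.271
Retention S: 1000/CN − 10 with CN=31.271 → S = 2000/91 ≈ 21.978 in
Ia = 0.2·(2000/91) = 400/91 in ≈ 4.396 in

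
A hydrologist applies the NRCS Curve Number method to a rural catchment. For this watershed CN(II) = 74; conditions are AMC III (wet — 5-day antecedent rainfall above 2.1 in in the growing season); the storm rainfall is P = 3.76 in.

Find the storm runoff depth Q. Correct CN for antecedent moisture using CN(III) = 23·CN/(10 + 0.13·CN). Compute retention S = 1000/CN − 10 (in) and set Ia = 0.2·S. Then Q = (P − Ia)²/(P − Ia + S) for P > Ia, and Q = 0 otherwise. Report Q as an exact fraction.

CN(III) from CN(II)=74: (23·74)/(10 + 0.13·74) = 85100/981 ≈ 86.748
Max retention: S = 1000/(85100/981) − 10 = 1300/851 in (≈ 1.528 in)
Initial abstraction Ia = S/5 = (1300/851)/5 = 260/851 ≈ 0.306 in
Excess rainfall: 3.760 − 0.306 = 3.454 in; P > Ia so Q > 0
Q = (73494/21275)²/((73494/21275) + 1300/851) = (5401368036/452625625)/(105994/21275) = 2700684018/1127511175 in ≈ 2.395 in

Q = 2700684018/1127511175 in ≈ 2.395 in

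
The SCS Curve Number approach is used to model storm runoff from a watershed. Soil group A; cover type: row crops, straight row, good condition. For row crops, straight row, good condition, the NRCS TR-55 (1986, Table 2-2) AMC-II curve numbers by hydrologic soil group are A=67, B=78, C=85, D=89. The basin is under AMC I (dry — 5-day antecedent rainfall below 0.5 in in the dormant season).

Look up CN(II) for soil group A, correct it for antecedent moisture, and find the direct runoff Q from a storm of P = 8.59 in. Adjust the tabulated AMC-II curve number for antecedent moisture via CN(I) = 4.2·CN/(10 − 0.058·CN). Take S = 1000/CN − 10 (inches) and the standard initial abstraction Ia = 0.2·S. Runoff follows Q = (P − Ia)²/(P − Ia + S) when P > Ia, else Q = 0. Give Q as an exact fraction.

Q = 85773422641/39530649900 in ≈ 2.170 in

NRCS table: row crops, straight row, good condition, soil group A → CN(II) = 67
Dry (AMC I): CN(I) = 4.2·67/(10 − 0.058·67) = (1407/5)/(3057/500) = 46900/1019 ≈ 46.026
Retention S: 1000/CN − 10 with CN=46.026 → S = 5500/469 ≈ 11.727 in
Initial abstraction Ia = S/5 = (5500/469)/5 = 1100/469 ≈ 2.345 in
P − Ia = 8.590 − 2.345 = 292871/46900 ≈ 6.245 in (> 0, runoff occurs)
Q = (292871/46900)²/((292871/46900) + 5500/469) = (85773422641/2199610000)/(842871/46900) = 85773422641/39530649900 in ≈ 2.170 in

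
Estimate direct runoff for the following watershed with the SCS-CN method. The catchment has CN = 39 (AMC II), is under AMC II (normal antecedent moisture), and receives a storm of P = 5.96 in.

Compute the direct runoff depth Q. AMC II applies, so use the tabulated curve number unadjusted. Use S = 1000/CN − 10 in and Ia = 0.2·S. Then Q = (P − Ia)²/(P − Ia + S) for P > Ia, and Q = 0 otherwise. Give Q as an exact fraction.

Q = 7623121/17560725 in ≈ 0.434 in

AMC II — tabulated CN = 39 applies directly.
Max retention: S = 1000/39 − 10 = 610/39 in (≈ 15.641 in)
Ia = 0.2·(610/39) = 122/39 in ≈ 3.128 in
Since P=5.960 > Ia=3.128: effective rainfall P−Ia = 2761/975 in
Q = (2761/975)²/((2761/975) + 610/39) = (7623121/950625)/(18011/975) = 7623121/17560725 in ≈ 0.434 in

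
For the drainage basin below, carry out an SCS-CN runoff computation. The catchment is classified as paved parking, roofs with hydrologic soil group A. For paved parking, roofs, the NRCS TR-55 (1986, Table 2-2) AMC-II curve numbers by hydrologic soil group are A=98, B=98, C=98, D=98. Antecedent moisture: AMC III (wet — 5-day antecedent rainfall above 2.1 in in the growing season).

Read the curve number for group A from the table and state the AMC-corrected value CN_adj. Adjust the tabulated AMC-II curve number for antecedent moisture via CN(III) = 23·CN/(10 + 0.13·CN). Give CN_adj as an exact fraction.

CN_adj = 112700/1137 ≈ 99.120

NRCS table: paved parking, roofs, soil group A → CN(II) = 98
CN(III) from CN(II)=98: (23·98)/(10 + 0.13·98) = 112700/1137 ≈ 99.120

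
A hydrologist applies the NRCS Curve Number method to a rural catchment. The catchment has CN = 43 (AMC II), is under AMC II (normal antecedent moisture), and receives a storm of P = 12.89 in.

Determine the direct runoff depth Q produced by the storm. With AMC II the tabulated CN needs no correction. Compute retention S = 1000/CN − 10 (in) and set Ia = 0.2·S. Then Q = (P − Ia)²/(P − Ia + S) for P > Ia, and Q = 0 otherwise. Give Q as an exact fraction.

CN(II) = 43; AMC II needs no correction.
Max retention: S = 1000/43 − 10 = 570/43 in (≈ 13.256 in)
Ia = 0.2·(570/43) = 114/43 in ≈ 2.651 in
Excess rainfall: 12.890 − 2.651 = 10.239 in; P > Ia so Q > 0
Runoff Q = (P−Ia)²/(P−Ia+S) = (10.239)²/(10.239+13.256) = 1938376729/434416100 ≈ 4.462 in

Q = 1938376729/434416100 in ≈ 4.462 in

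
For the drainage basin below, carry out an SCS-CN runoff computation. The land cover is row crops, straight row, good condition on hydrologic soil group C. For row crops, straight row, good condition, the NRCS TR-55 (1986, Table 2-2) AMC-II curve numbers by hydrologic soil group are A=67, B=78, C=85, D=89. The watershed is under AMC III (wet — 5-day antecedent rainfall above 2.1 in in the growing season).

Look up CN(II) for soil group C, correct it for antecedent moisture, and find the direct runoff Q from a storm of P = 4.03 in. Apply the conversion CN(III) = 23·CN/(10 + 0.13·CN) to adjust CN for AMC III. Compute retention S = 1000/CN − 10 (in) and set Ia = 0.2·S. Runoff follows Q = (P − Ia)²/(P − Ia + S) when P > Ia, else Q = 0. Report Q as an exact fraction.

NRCS table: row crops, straight row, good condition, soil group C → CN(II) = 85
Wet (AMC III): CN(III) = 23·85/(10 + 0.13·85) = 1955/(421/20) = 39100/421 ≈ 92.874
S = 1000/(39100/421) − 10 = 300/391 in ≈ 0.767 in
Ia = 0.2S: 0.2·0.767 = 0.153 in (exactly 60/391)
Since P=4.030 > Ia=0.153: effective rainfall P−Ia = 151573/39100 in
Q: (151573/39100)² ÷ (181573/39100) = 22974374329/7099504300 in (≈ 3.236 in)

Q = 22974374329/7099504300 in ≈ 3.236 in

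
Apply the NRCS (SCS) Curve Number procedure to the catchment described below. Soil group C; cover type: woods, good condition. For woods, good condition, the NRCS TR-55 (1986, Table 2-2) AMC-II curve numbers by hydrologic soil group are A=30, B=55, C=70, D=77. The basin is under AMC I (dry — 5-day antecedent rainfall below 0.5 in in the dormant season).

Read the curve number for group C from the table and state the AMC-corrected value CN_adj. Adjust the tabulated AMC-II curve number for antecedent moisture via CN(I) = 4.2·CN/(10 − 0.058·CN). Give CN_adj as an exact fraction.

CN_adj = 4900/99 ≈ 49.495

NRCS table: woods, good condition, soil group C → CN(II) = 70
Adjust CN=70 to AMC I: 4.2·70/(10 − 0.058·70) → 294 ÷ (297/50) = 4900/99 ≈ 49.495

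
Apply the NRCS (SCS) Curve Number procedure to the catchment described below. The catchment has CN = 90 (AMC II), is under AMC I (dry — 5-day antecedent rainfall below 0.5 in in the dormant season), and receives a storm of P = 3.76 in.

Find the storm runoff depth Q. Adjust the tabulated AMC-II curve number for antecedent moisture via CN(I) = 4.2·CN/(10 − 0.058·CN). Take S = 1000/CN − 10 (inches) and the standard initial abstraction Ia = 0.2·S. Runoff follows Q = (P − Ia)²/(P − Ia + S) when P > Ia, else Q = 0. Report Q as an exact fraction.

Q = 116525378/65597175 in ≈ 1.776 in

CN(I) from CN(II)=90: (4.2·90)/(10 − 0.058·90) = 18900/239 ≈ 79.079
Retention S: 1000/CN − 10 with CN=79.079 → S = 500/189 ≈ 2.646 in
Ia = 0.2·(500/189) = 100/189 in ≈ 0.529 in
P − Ia = 3.760 − 0.529 = 15266/4725 ≈ 3.231 in (> 0, runoff occurs)
Runoff Q = (P−Ia)²/(P−Ia+S) = (3.231)²/(3.231+2.646) = 116525378/65597175 ≈ 1.776 in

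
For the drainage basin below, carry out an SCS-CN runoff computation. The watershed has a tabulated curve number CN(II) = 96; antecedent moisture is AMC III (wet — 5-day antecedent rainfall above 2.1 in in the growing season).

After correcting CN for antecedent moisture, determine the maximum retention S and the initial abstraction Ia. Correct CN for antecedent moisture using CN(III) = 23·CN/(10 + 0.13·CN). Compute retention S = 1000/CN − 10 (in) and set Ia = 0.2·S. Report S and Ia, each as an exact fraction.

Adjust CN=96 to AMC III: 23·96/(10 + 0.13·96) → 2208 ÷ (562/25) = 27600/281 ≈ 98.221
Max retention: S = 1000/(27600/281) − 10 = 25/138 in (≈ 0.181 in)
Initial abstraction Ia = S/5 = (25/138)/5 = 5/138 ≈ 0.036 in

S = 25/138 in ≈ 0.181 in; Ia = 5/138 in ≈ 0.036 in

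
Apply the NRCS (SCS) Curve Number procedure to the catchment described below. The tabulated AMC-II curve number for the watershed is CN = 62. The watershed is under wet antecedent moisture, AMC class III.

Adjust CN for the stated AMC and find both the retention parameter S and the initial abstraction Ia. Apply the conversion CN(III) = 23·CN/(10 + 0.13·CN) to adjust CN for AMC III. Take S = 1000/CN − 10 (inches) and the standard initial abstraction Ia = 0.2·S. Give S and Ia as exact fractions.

Adjust CN=62 to AMC III: 23·62/(10 + 0.13·62) → 1426 ÷ (903/50) = 71300/903 ≈ 78.959
S = 1000/(71300/903) − 10 = 1900/713 in ≈ 2.665 in
Initial abstraction Ia = S/5 = (1900/713)/5 = 380/713 ≈ 0.533 in

S = 1900/713 in ≈ 2.665 in; Ia = 380/713 in ≈ 0.533 in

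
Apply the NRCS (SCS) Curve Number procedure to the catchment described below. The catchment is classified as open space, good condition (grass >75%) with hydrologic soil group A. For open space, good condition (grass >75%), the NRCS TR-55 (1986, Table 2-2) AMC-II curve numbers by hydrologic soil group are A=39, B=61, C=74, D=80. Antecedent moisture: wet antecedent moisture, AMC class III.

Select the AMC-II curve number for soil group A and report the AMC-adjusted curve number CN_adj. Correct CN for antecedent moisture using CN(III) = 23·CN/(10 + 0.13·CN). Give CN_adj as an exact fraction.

CN_adj = 89700/1507 ≈ 59.522

NRCS table: open space, good condition (grass >75%), soil group A → CN(II) = 39
Adjust CN=39 to AMC III: 23·39/(10 + 0.13·39) → 897 ÷ (1507/100) = 89700/1507 ≈ 59.522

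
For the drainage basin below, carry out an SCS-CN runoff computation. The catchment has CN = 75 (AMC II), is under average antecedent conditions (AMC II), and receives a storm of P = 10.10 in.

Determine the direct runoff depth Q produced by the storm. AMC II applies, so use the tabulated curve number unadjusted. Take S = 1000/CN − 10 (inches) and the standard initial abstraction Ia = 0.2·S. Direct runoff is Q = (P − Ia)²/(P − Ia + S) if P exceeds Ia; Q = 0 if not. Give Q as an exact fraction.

Q = 80089/11490 in ≈ 6.970 in

Average conditions: CN = 75 (no AMC adjustment).
Max retention: S = 1000/75 − 10 = 10/3 in (≈ 3.333 in)
Ia = 0.2·(10/3) = 2/3 in ≈ 0.667 in
Excess rainfall: 10.100 − 0.667 = 9.433 in; P > Ia so Q > 0
Q: (283/30)² ÷ (383/30) = 80089/11490 in (≈ 6.970 in)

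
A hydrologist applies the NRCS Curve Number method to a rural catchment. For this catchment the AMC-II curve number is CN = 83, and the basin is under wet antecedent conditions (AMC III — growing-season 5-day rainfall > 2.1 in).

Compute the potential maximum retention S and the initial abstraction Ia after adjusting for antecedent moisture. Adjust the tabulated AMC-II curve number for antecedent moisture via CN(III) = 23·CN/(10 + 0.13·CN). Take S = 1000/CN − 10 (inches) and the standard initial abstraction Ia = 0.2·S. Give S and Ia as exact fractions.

S = 1700/1909 in ≈ 0.891 in; Ia = 340/1909 in ≈ 0.178 in

Wet (AMC III): CN(III) = 23·83/(10 + 0.13·83) = 1909/(2079/100) = 190900/2079 ≈ 91.823
Max retention: S = 1000/(190900/2079) − 10 = 1700/1909 in (≈ 0.891 in)
Ia = 0.2S: 0.2·0.891 = 0.178 in (exactly 340/1909)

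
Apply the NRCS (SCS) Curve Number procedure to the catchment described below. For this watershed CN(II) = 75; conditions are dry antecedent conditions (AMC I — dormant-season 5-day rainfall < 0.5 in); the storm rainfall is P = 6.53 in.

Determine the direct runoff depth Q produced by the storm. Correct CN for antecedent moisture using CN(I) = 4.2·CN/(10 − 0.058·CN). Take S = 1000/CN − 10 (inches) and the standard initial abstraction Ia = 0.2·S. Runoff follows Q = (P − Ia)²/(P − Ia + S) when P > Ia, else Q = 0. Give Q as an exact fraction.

Q = 969637321/511175700 in ≈ 1.897 in

Adjust CN=75 to AMC I: 4.2·75/(10 − 0.058·75) → 315 ÷ (113/20) = 6300/113 ≈ 55.752
S = 1000/(6300/113) − 10 = 500/63 in ≈ 7.937 in
Ia = 0.2·(500/63) = 100/63 in ≈ 1.587 in
Excess rainfall: 6.530 − 1.587 = 4.943 in; P > Ia so Q > 0
Q = (31139/6300)²/((31139/6300) + 500/63) = (969637321/39690000)/(81139/6300) = 969637321/511175700 in ≈ 1.897 in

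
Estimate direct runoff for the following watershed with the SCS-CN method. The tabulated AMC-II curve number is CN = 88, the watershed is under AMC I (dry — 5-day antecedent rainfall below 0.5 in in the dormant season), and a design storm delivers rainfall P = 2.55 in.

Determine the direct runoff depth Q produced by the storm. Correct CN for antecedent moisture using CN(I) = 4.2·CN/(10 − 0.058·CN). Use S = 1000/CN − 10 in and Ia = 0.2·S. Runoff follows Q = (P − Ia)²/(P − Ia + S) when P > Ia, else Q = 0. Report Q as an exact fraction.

Q = 8567329/12207580 in ≈ 0.702 in

CN(I) from CN(II)=88: (4.2·88)/(10 − 0.058·88) = 3850/51 ≈ 75.490
Max retention: S = 1000/(3850/51) − 10 = 250/77 in (≈ 3.247 in)
Ia = 0.2·(250/77) = 50/77 in ≈ 0.649 in
Since P=2.550 > Ia=0.649: effective rainfall P−Ia = 2927/1540 in
Runoff Q = (P−Ia)²/(P−Ia+S) = (1.901)²/(1.901+3.247) = 8567329/12207580 ≈ 0.702 in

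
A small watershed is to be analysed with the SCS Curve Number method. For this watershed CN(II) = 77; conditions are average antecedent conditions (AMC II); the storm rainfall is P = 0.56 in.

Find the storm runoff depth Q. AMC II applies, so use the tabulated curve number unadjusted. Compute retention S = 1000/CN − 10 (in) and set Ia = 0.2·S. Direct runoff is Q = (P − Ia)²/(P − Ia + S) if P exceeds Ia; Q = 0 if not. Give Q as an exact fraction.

Q = 0 in ≈ 0.000 in

Average conditions: CN = 77 (no AMC adjustment).
S = 1000/77 − 10 = 230/77 in ≈ 2.987 in
Initial abstraction Ia = S/5 = (230/77)/5 = 46/77 ≈ 0.597 in
P = 0.560 ≤ Ia = 0.597 in: entire storm abstracted, Q = 0.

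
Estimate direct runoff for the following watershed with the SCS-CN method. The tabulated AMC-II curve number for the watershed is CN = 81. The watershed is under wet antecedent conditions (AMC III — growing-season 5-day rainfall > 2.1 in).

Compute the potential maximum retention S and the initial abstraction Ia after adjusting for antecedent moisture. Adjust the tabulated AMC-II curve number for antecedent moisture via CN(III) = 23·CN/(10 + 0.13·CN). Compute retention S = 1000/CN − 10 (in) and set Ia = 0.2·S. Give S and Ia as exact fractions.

Adjust CN=81 to AMC III: 23·81/(10 + 0.13·81) → 1863 ÷ (2053/100) = 186300/2053 ≈ 90.745
Retention S: 1000/CN − 10 with CN=90.745 → S = 1900/1863 ≈ 1.020 in
Ia = 0.2S: 0.2·1.020 = 0.204 in (exactly 380/1863)

S = 1900/1863 in ≈ 1.020 in; Ia = 380/1863 in ≈ 0.204 in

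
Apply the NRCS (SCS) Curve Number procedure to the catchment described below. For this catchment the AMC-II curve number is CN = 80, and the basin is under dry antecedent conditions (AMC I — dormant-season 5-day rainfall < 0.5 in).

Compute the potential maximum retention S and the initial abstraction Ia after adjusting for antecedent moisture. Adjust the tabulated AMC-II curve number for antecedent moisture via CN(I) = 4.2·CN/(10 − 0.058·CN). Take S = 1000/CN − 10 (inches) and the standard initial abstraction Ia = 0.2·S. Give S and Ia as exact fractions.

S = 125/21 in ≈ 5.952 in; Ia = 25/21 in ≈ 1.190 in

CN(I) from CN(II)=80: (4.2·80)/(10 − 0.058·80) = 4200/67 ≈ 62.687
Retention S: 1000/CN − 10 with CN=62.687 → S = 125/21 ≈ 5.952 in
Initial abstraction Ia = S/5 = (125/21)/5 = 25/21 ≈ 1.190 in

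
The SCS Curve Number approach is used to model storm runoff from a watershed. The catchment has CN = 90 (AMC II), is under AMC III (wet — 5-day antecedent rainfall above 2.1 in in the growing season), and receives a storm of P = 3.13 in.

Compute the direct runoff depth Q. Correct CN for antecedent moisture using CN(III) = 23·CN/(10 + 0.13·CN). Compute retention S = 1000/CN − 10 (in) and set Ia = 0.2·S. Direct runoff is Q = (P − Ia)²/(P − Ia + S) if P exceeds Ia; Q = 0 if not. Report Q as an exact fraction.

CN(III) from CN(II)=90: (23·90)/(10 + 0.13·90) = 20700/217 ≈ 95.392
Retention S: 1000/CN − 10 with CN=95.392 → S = 100/207 ≈ 0.483 in
Ia = 0.2·(100/207) = 20/207 in ≈ 0.097 in
Excess rainfall: 3.130 − 0.097 = 3.033 in; P > Ia so Q > 0
Q: (62791/20700)² ÷ (72791/20700) = 3942709681/1506773700 in (≈ 2.617 in)

Q = 3942709681/1506773700 in ≈ 2.617 in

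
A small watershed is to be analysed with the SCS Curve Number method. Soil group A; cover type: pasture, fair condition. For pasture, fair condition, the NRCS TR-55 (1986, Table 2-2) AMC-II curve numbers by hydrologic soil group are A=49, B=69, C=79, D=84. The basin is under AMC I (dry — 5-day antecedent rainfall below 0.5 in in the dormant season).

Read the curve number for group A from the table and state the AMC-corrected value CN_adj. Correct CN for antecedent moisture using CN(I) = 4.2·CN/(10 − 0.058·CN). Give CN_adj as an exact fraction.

CN_adj = 34300/1193 ≈ 28.751

NRCS table: pasture, fair condition, soil group A → CN(II) = 49
CN(I) from CN(II)=49: (4.2·49)/(10 − 0.058·49) = 34300/1193 ≈ 28.751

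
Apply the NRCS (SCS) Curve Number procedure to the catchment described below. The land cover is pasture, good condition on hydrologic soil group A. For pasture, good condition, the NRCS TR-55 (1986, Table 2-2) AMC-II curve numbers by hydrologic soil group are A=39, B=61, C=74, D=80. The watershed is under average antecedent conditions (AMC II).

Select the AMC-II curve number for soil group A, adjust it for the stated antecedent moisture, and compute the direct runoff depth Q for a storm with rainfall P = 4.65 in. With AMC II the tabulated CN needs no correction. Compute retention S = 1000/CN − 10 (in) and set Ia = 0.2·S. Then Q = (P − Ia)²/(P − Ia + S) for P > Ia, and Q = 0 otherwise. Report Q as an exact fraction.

Q = 1408969/10441860 in ≈ 0.135 in

NRCS table: pasture, good condition, soil group A → CN(II) = 39
AMC II — tabulated CN = 39 applies directly.
Retention S: 1000/CN − 10 with CN=39.000 → S = 610/39 ≈ 15.641 in
Ia = 0.2S: 0.2·15.641 = 3.128 in (exactly 122/39)
Excess rainfall: 4.650 − 3.128 = 1.522 in; P > Ia so Q > 0
Q = (1187/780)²/((1187/780) + 610/39) = (1408969/608400)/(13387/780) = 1408969/10441860 in ≈ 0.135 in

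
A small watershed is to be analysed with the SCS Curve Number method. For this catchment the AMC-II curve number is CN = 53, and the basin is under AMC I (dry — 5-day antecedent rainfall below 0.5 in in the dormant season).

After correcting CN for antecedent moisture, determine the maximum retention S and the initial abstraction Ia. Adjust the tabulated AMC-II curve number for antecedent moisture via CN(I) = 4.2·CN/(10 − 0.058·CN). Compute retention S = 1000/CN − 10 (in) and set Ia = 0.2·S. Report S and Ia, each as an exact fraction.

S = 23500/1113 in ≈ 21.114 in; Ia = 4700/1113 in ≈ 4.223 in

Dry (AMC I): CN(I) = 4.2·53/(10 − 0.058·53) = (1113/5)/(3463/500) = 111300/3463 ≈ 32.140
Max retention: S = 1000/(111300/3463) − 10 = 23500/1113 in (≈ 21.114 in)
Initial abstraction Ia = S/5 = (23500/1113)/5 = 4700/1113 ≈ 4.223 in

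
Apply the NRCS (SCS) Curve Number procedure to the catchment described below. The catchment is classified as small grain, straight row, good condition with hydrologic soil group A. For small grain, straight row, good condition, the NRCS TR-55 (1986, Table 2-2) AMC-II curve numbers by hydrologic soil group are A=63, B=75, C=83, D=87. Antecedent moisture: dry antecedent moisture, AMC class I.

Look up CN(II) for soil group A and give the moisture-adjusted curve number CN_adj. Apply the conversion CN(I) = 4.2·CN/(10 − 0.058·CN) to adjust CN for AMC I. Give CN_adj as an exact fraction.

NRCS table: small grain, straight row, good condition, soil group A → CN(II) = 63
Adjust CN=63 to AMC I: 4.2·63/(10 − 0.058·63) → (1323/5) ÷ (3173/500) = 132300/3173 ≈ 41.696

CN_adj = 132300/3173 ≈ 41.696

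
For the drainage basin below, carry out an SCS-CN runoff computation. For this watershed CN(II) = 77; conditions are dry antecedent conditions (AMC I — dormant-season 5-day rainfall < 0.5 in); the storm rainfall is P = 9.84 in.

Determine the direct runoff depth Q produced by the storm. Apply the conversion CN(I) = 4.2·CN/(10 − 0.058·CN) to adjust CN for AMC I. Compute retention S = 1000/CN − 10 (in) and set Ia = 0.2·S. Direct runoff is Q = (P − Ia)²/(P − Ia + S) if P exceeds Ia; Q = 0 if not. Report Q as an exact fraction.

Q = 57895919762/12689043675 in ≈ 4.563 in

Adjust CN=77 to AMC I: 4.2·77/(10 − 0.058·77) → (1617/5) ÷ (2767/500) = 161700/2767 ≈ 58.439
Max retention: S = 1000/(161700/2767) − 10 = 11500/1617 in (≈ 7.112 in)
Ia = 0.2·(11500/1617) = 2300/1617 in ≈ 1.422 in
Since P=9.840 > Ia=1.422: effective rainfall P−Ia = 340282/40425 in
Q: (340282/40425)² ÷ (627782/40425) = 57895919762/12689043675 in (≈ 4.563 in)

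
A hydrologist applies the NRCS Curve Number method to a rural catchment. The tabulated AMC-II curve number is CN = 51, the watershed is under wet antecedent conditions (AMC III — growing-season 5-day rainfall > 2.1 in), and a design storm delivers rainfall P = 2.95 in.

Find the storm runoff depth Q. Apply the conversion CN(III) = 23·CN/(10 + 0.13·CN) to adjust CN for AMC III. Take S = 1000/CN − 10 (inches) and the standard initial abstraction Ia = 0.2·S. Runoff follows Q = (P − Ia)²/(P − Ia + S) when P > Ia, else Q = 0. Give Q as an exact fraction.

CN(III) from CN(II)=51: (23·51)/(10 + 0.13·51) = 117300/1663 ≈ 70.535
S = 1000/(117300/1663) − 10 = 4900/1173 in ≈ 4.177 in
Ia = 0.2·(4900/1173) = 980/1173 in ≈ 0.835 in
Excess rainfall: 2.950 − 0.835 = 2.115 in; P > Ia so Q > 0
Q = (49607/23460)²/((49607/23460) + 4900/1173) = (2460854449/550371600)/(147607/23460) = 2460854449/3462860220 in ≈ 0.711 in

Q = 2460854449/3462860220 in ≈ 0.711 in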